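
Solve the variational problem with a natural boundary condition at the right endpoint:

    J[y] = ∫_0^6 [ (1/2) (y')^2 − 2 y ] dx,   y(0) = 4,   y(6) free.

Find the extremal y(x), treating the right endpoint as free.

The Lagrangian L = (1/2) (y')^2 − 2 y gives
    ∂L/∂y = −2,   ∂L/∂y' = y'.
Euler-Lagrange: d/dx(y') − (−2) = 0, i.e. y'' + 2 = 0, so
    y(x) = −(2/2) x^2 + C1 x + C2.
Fixed left endpoint y(0) = 4 ⇒ C2 = 4.
The right endpoint x = 6 is free, so the natural (transversality) condition is ∂L/∂y' |_{x=6} = 0, i.e. y'(6) = 0.
Compute y'(x) = −2 x + C1, so y'(6) = −12 + C1 = 0 ⇒ C1 = 12.
Therefore the extremal is
    y(x) = −x^2 + 12 x + 4.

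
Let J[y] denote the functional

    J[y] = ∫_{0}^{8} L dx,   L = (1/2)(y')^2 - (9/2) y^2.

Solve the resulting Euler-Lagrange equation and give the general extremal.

The Lagrangian is L = (1/2)(y')^2 - (9/2) y^2.
∂L/∂y = -9y.
∂L/∂y' = y'.
The Euler-Lagrange equation d/dx(∂L/∂y') − ∂L/∂y = 0 becomes:
    y'' + 9 y = 0
General solution: y(x) = A sin(3x) + B cos(3x), where A and B are arbitrary constants fixed by the endpoint conditions.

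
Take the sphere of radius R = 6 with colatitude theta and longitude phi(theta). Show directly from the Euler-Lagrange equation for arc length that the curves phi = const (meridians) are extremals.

On the sphere of radius R = 6 with spherical coordinates (θ, φ), the induced metric is
    ds^2 = 36(dθ^2 + sin^2(θ) dφ^2).
Using θ as the parameter, the arc-length functional becomes
    J[φ] = ∫ 6 sqrt(1 + sin^2(θ) (dφ/dθ)^2) dθ.
So L = 6 sqrt(1 + sin^2(θ) φ'^2). Compute
    ∂L/∂φ = 0  (L has no explicit φ dependence),
    ∂L/∂φ' = 6 sin^2(θ) φ' / sqrt(1 + sin^2(θ) φ'^2).
For the candidate φ(θ) = c (constant), φ' = 0, so ∂L/∂φ' evaluated along the candidate vanishes, and ∂L/∂φ is identically zero. Hence
    d/dθ(∂L/∂φ') − ∂L/∂φ = 0
is satisfied. Therefore meridians φ = const are extremals of arc length — they are geodesics on the sphere.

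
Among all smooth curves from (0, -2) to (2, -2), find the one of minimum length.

Arc-length functional: J[y] = ∫ sqrt(1 + (y')^2) dx.
Lagrangian L = sqrt(1 + (y')^2) has no explicit y dependence, so ∂L/∂y = 0 and the Euler-Lagrange equation gives
    d/dx( y' / sqrt(1 + (y')^2) ) = 0  ⇒  y' / sqrt(1 + (y')^2) = const.
Hence y' is constant, so y(x) is affine.
Fitting the endpoints (0, -2) and (2, -2):
    slope m = ((-2) − (-2)) / (2 − 0) = 0,
    intercept c = (-2) − m·0 = -2.
Extremal: y(x) = -2.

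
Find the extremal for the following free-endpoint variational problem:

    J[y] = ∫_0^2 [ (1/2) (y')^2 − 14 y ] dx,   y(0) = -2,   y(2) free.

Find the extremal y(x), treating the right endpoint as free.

The Lagrangian L = (1/2) (y')^2 − 14 y gives
    ∂L/∂y = −14,   ∂L/∂y' = y'.
Euler-Lagrange: d/dx(y') − (−14) = 0, i.e. y'' + 14 = 0, so
    y(x) = −(14/2) x^2 + C1 x + C2.
Fixed left endpoint y(0) = -2 ⇒ C2 = -2.
The right endpoint x = 2 is free, so the natural (transversality) condition is ∂L/∂y' |_{x=2} = 0, i.e. y'(2) = 0.
Compute y'(x) = −14 x + C1, so y'(2) = −28 + C1 = 0 ⇒ C1 = 28.
Therefore the extremal is
    y(x) = −7 x^2 + 28 x − 2.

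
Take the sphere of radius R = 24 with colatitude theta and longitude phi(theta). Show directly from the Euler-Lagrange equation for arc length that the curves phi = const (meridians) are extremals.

On the sphere of radius R = 24 with spherical coordinates (θ, φ), the induced metric is
    ds^2 = 576(dθ^2 + sin^2(θ) dφ^2).
Using θ as the parameter, the arc-length functional becomes
    J[φ] = ∫ 24 sqrt(1 + sin^2(θ) (dφ/dθ)^2) dθ.
So L = 24 sqrt(1 + sin^2(θ) φ'^2). Compute
    ∂L/∂φ = 0  (L has no explicit φ dependence),
    ∂L/∂φ' = 24 sin^2(θ) φ' / sqrt(1 + sin^2(θ) φ'^2).
For the candidate φ(θ) = c (constant), φ' = 0, so ∂L/∂φ' evaluated along the candidate vanishes, and ∂L/∂φ is identically zero. Hence
    d/dθ(∂L/∂φ') − ∂L/∂φ = 0
is satisfied. Therefore meridians φ = const are extremals of arc length — they are geodesics on the sphere.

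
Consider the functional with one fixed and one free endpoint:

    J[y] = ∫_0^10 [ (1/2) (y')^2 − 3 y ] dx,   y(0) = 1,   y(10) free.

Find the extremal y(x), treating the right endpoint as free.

The Lagrangian L = (1/2) (y')^2 − 3 y gives
    ∂L/∂y = −3,   ∂L/∂y' = y'.
Euler-Lagrange: d/dx(y') − (−3) = 0, i.e. y'' + 3 = 0, so
    y(x) = −(3/2) x^2 + C1 x + C2.
Fixed left endpoint y(0) = 1 ⇒ C2 = 1.
The right endpoint x = 10 is free, so the natural (transversality) condition is ∂L/∂y' |_{x=10} = 0, i.e. y'(10) = 0.
Compute y'(x) = −3 x + C1, so y'(10) = −30 + C1 = 0 ⇒ C1 = 30.
Therefore the extremal is
    y(x) = −(3/2) x^2 + 30 x + 1.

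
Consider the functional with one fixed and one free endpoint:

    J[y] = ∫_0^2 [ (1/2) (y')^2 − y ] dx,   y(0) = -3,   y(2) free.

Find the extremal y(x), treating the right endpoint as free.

The Lagrangian L = (1/2) (y')^2 − y gives
    ∂L/∂y = −1,   ∂L/∂y' = y'.
Euler-Lagrange: d/dx(y') − (−1) = 0, i.e. y'' + 1 = 0, so
    y(x) = −(1/2) x^2 + C1 x + C2.
Fixed left endpoint y(0) = -3 ⇒ C2 = -3.
The right endpoint x = 2 is free, so the natural (transversality) condition is ∂L/∂y' |_{x=2} = 0, i.e. y'(2) = 0.
Compute y'(x) = −1 x + C1, so y'(2) = −2 + C1 = 0 ⇒ C1 = 2.
Therefore the extremal is
    y(x) = −x^2/2 + 2 x − 3.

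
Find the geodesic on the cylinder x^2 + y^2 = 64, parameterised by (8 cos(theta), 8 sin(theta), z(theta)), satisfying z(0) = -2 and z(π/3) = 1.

Parameterise the cylinder of radius R = 8 as
    r(θ) = (8 cos θ, 8 sin θ, z(θ)).
The arc-length element is
    ds = sqrt(64 + (dz/dθ)^2) dθ,
so the Lagrangian is L = sqrt(64 + z'^2).
L depends on z' only, not on z or θ, so ∂L/∂z = 0 and
    ∂L/∂z' = z' / sqrt(64 + z'^2).
The Euler-Lagrange equation gives
    d/dθ( z' / sqrt(64 + z'^2) ) = 0,
so z' is constant. Integrating once:
    z(θ) = a θ + b,
a helix on the cylinder (a straight line when the cylinder is unrolled). The constants a, b are determined by the endpoint conditions.
With endpoint conditions z(0) = -2 and z(π/3) = 1: from z(0) = b we get b = -2, and a·π/3 + -2 = 1 gives a = 9/π, so
    z(θ) = (9/π) θ − 2.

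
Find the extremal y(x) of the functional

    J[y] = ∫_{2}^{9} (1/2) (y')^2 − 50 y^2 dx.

The Lagrangian is L = (1/2) (y')^2 − 50 y^2.
Compute ∂L/∂y = -100y, ∂L/∂y' = y'.
The Euler-Lagrange equation d/dx(∂L/∂y') − ∂L/∂y = 0 reduces to
    y'' + 100 y = 0.
Its general solution is
    y(x) = A sin(10x) + B cos(10x),
with A, B fixed by the endpoint conditions.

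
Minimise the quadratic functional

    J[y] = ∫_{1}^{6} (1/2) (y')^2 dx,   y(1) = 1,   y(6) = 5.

The Lagrangian is L = (1/2) (y')^2.
Compute ∂L/∂y = 0, ∂L/∂y' = y'.
The Euler-Lagrange equation d/dx(∂L/∂y') − ∂L/∂y = 0 reduces to
    y'' = 0.
Its general solution is
    y(x) = A x + B,
with A, B fixed by the endpoint conditions.
Applying the endpoint conditions y(1) = 1 and y(6) = 5: solve A·1 + B = 1 and A·6 + B = 5. Subtracting gives A(6 − 1) = 5 − 1, so A = 4/5, and B = 1 − A·1 = 1/5. Therefore
    y(x) = (4/5) x + 1/5.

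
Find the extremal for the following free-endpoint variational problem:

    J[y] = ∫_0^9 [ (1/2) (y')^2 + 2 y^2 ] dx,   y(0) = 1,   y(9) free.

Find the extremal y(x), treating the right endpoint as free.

The Lagrangian L = (1/2) (y')^2 + 2 y^2 gives
    ∂L/∂y = 4 y,   ∂L/∂y' = y'.
Euler-Lagrange: y'' − 4 y = 0.
With k = 2, the general solution is
    y(x) = A cosh(2 x) + B sinh(2 x).
Fixed left endpoint y(0) = 1 ⇒ A = 1.
The right endpoint x = 9 is free, so the natural (transversality) condition is ∂L/∂y' |_{x=9} = 0, i.e. y'(9) = 0.
Compute y'(x) = A k sinh(k x) + B k cosh(k x), so
    y'(9) = A k sinh(k·9) + B k cosh(k·9) = 0
    ⇒ B = −A tanh(k·9) = − tanh(2·9).
Therefore the extremal is
    y(x) = cosh(2 x) − tanh(2·9) sinh(2 x).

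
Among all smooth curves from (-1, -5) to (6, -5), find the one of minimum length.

Arc-length functional: J[y] = ∫ sqrt(1 + (y')^2) dx.
Lagrangian L = sqrt(1 + (y')^2) has no explicit y dependence, so ∂L/∂y = 0 and the Euler-Lagrange equation gives
    d/dx( y' / sqrt(1 + (y')^2) ) = 0  ⇒  y' / sqrt(1 + (y')^2) = const.
Hence y' is constant, so y(x) is affine.
Fitting the endpoints (-1, -5) and (6, -5):
    slope m = ((-5) − (-5)) / (6 − (-1)) = 0,
    intercept c = (-5) − m·(-1) = -5.
Extremal: y(x) = -5.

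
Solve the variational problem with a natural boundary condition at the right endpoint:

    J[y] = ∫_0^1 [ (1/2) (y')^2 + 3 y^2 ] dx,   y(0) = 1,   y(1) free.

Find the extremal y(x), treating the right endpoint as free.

The Lagrangian L = (1/2) (y')^2 + 3 y^2 gives
    ∂L/∂y = 6 y,   ∂L/∂y' = y'.
Euler-Lagrange: y'' − 6 y = 0.
With k = sqrt(6), the general solution is
    y(x) = A cosh(sqrt(6) x) + B sinh(sqrt(6) x).
Fixed left endpoint y(0) = 1 ⇒ A = 1.
The right endpoint x = 1 is free, so the natural (transversality) condition is ∂L/∂y' |_{x=1} = 0, i.e. y'(1) = 0.
Compute y'(x) = A k sinh(k x) + B k cosh(k x), so
    y'(1) = A k sinh(k·1) + B k cosh(k·1) = 0
    ⇒ B = −A tanh(k·1) = − tanh(sqrt(6)·1).
Therefore the extremal is
    y(x) = cosh(sqrt(6) x) − tanh(sqrt(6)·1) sinh(sqrt(6) x).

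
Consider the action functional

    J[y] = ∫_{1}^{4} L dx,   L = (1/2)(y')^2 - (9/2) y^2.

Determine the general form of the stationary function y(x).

The Lagrangian is L = (1/2)(y')^2 - (9/2) y^2.
∂L/∂y = -9y.
∂L/∂y' = y'.
The Euler-Lagrange equation d/dx(∂L/∂y') − ∂L/∂y = 0 becomes:
    y'' + 9 y = 0
General solution: y(x) = A sin(3x) + B cos(3x), where A and B are arbitrary constants fixed by the endpoint conditions.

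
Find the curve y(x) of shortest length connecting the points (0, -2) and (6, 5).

Arc-length functional: J[y] = ∫ sqrt(1 + (y')^2) dx.
Lagrangian L = sqrt(1 + (y')^2) has no explicit y dependence, so ∂L/∂y = 0 and the Euler-Lagrange equation gives
    d/dx( y' / sqrt(1 + (y')^2) ) = 0  ⇒  y' / sqrt(1 + (y')^2) = const.
Hence y' is constant, so y(x) is affine.
Fitting the endpoints (0, -2) and (6, 5):
    slope m = (5 − (-2)) / (6 − 0) = 7/6,
    intercept c = (-2) − m·0 = -2.
Extremal: y(x) = (7/6) x - 2.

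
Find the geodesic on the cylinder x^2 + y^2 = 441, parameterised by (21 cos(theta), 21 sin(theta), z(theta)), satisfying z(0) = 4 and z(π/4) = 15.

Parameterise the cylinder of radius R = 21 as
    r(θ) = (21 cos θ, 21 sin θ, z(θ)).
The arc-length element is
    ds = sqrt(441 + (dz/dθ)^2) dθ,
so the Lagrangian is L = sqrt(441 + z'^2).
L depends on z' only, not on z or θ, so ∂L/∂z = 0 and
    ∂L/∂z' = z' / sqrt(441 + z'^2).
The Euler-Lagrange equation gives
    d/dθ( z' / sqrt(441 + z'^2) ) = 0,
so z' is constant. Integrating once:
    z(θ) = a θ + b,
a helix on the cylinder (a straight line when the cylinder is unrolled). The constants a, b are determined by the endpoint conditions.
With endpoint conditions z(0) = 4 and z(π/4) = 15: from z(0) = b we get b = 4, and a·π/4 + 4 = 15 gives a = 44/π, so
    z(θ) = (44/π) θ + 4.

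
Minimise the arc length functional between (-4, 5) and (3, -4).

Arc-length functional: J[y] = ∫ sqrt(1 + (y')^2) dx.
Lagrangian L = sqrt(1 + (y')^2) has no explicit y dependence, so ∂L/∂y = 0 and the Euler-Lagrange equation gives
    d/dx( y' / sqrt(1 + (y')^2) ) = 0  ⇒  y' / sqrt(1 + (y')^2) = const.
Hence y' is constant, so y(x) is affine.
Fitting the endpoints (-4, 5) and (3, -4):
    slope m = ((-4) − 5) / (3 − (-4)) = -9/7,
    intercept c = 5 − m·(-4) = -1/7.
Extremal: y(x) = (-9/7) x - 1/7.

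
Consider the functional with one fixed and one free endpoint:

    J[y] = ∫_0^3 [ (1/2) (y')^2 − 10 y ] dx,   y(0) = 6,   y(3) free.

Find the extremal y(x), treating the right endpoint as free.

The Lagrangian L = (1/2) (y')^2 − 10 y gives
    ∂L/∂y = −10,   ∂L/∂y' = y'.
Euler-Lagrange: d/dx(y') − (−10) = 0, i.e. y'' + 10 = 0, so
    y(x) = −(10/2) x^2 + C1 x + C2.
Fixed left endpoint y(0) = 6 ⇒ C2 = 6.
The right endpoint x = 3 is free, so the natural (transversality) condition is ∂L/∂y' |_{x=3} = 0, i.e. y'(3) = 0.
Compute y'(x) = −10 x + C1, so y'(3) = −30 + C1 = 0 ⇒ C1 = 30.
Therefore the extremal is
    y(x) = −5 x^2 + 30 x + 6.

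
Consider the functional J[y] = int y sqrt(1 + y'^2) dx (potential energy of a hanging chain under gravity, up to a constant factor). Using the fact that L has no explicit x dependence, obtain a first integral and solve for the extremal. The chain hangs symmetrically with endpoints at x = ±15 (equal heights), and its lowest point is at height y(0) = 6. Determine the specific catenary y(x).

The Lagrangian L(y, y') = y sqrt(1 + y'^2) has no explicit x dependence, so the Beltrami identity applies:
    L − y' ∂L/∂y' = C.
Compute ∂L/∂y' = y · y' / sqrt(1 + y'^2). Then
    L − y' ∂L/∂y'
    = y sqrt(1 + y'^2) − y · y'^2 / sqrt(1 + y'^2)
    = y (1 + y'^2 − y'^2) / sqrt(1 + y'^2)
    = y / sqrt(1 + y'^2) = C.
Squaring gives y^2 = C^2 (1 + y'^2), i.e.
    y'^2 = y^2 / C^2 − 1.
Separating variables,
    dy / sqrt(y^2 − C^2) = dx / C,
and integrating gives arccosh(y / C) = (x − a)/C, so
    y(x) = C cosh((x − a)/C),
the catenary. The constants C and a are fixed by the two endpoint conditions (and, for the hanging-chain problem, the length constraint selects C).
Now fit the given data. The endpoints x = ±15 are symmetric at equal height, so the catenary is even about its minimum: a = 0 and y(x) = C cosh(x/C). The lowest point is y(0) = C cosh(0) = C, and we are told y(0) = 6, so C = 6. Therefore
    y(x) = 6 cosh(x/6),
and at the endpoints
    y(±15) = 6 cosh(15/6).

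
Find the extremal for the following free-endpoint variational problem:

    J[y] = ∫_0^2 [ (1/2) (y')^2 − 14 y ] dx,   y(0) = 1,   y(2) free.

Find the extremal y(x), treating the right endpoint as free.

The Lagrangian L = (1/2) (y')^2 − 14 y gives
    ∂L/∂y = −14,   ∂L/∂y' = y'.
Euler-Lagrange: d/dx(y') − (−14) = 0, i.e. y'' + 14 = 0, so
    y(x) = −(14/2) x^2 + C1 x + C2.
Fixed left endpoint y(0) = 1 ⇒ C2 = 1.
The right endpoint x = 2 is free, so the natural (transversality) condition is ∂L/∂y' |_{x=2} = 0, i.e. y'(2) = 0.
Compute y'(x) = −14 x + C1, so y'(2) = −28 + C1 = 0 ⇒ C1 = 28.
Therefore the extremal is
    y(x) = −7 x^2 + 28 x + 1.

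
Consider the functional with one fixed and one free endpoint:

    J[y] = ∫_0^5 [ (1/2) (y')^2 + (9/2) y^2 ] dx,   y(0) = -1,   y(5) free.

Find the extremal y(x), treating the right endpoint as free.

The Lagrangian L = (1/2) (y')^2 + (9/2) y^2 gives
    ∂L/∂y = 9 y,   ∂L/∂y' = y'.
Euler-Lagrange: y'' − 9 y = 0.
With k = 3, the general solution is
    y(x) = A cosh(3 x) + B sinh(3 x).
Fixed left endpoint y(0) = -1 ⇒ A = -1.
The right endpoint x = 5 is free, so the natural (transversality) condition is ∂L/∂y' |_{x=5} = 0, i.e. y'(5) = 0.
Compute y'(x) = A k sinh(k x) + B k cosh(k x), so
    y'(5) = A k sinh(k·5) + B k cosh(k·5) = 0
    ⇒ B = −A tanh(k·5) = tanh(3·5).
Therefore the extremal is
    y(x) = −cosh(3 x) + tanh(3·5) sinh(3 x).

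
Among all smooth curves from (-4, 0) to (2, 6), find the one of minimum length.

Arc-length functional: J[y] = ∫ sqrt(1 + (y')^2) dx.
Lagrangian L = sqrt(1 + (y')^2) has no explicit y dependence, so ∂L/∂y = 0 and the Euler-Lagrange equation gives
    d/dx( y' / sqrt(1 + (y')^2) ) = 0  ⇒  y' / sqrt(1 + (y')^2) = const.
Hence y' is constant, so y(x) is affine.
Fitting the endpoints (-4, 0) and (2, 6):
    slope m = (6 − 0) / (2 − (-4)) = 1,
    intercept c = 0 − m·(-4) = 4.
Extremal: y(x) = x + 4.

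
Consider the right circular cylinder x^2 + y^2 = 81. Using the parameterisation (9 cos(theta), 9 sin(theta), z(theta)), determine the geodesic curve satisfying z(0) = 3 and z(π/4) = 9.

Parameterise the cylinder of radius R = 9 as
    r(θ) = (9 cos θ, 9 sin θ, z(θ)).
The arc-length element is
    ds = sqrt(81 + (dz/dθ)^2) dθ,
so the Lagrangian is L = sqrt(81 + z'^2).
L depends on z' only, not on z or θ, so ∂L/∂z = 0 and
    ∂L/∂z' = z' / sqrt(81 + z'^2).
The Euler-Lagrange equation gives
    d/dθ( z' / sqrt(81 + z'^2) ) = 0,
so z' is constant. Integrating once:
    z(θ) = a θ + b,
a helix on the cylinder (a straight line when the cylinder is unrolled). The constants a, b are determined by the endpoint conditions.
With endpoint conditions z(0) = 3 and z(π/4) = 9: from z(0) = b we get b = 3, and a·π/4 + 3 = 9 gives a = 24/π, so
    z(θ) = (24/π) θ + 3.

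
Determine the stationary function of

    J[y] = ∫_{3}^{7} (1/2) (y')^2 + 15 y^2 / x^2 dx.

The Lagrangian is L = (1/2) (y')^2 + 15 y^2 / x^2.
Compute ∂L/∂y = 30y/x^2, ∂L/∂y' = y'.
The Euler-Lagrange equation d/dx(∂L/∂y') − ∂L/∂y = 0 reduces to
    y'' − 30/x^2 · y = 0  (x > 0).
Its general solution is
    y(x) = A x^6 + B x^(-5),
with A, B fixed by the endpoint conditions.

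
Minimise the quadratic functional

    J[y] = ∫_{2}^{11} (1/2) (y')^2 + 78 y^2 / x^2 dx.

The Lagrangian is L = (1/2) (y')^2 + 78 y^2 / x^2.
Compute ∂L/∂y = 156y/x^2, ∂L/∂y' = y'.
The Euler-Lagrange equation d/dx(∂L/∂y') − ∂L/∂y = 0 reduces to
    y'' − 156/x^2 · y = 0  (x > 0).
Its general solution is
    y(x) = A x^13 + B x^(-12),
with A, B fixed by the endpoint conditions.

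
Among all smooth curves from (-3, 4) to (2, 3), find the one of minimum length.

Arc-length functional: J[y] = ∫ sqrt(1 + (y')^2) dx.
Lagrangian L = sqrt(1 + (y')^2) has no explicit y dependence, so ∂L/∂y = 0 and the Euler-Lagrange equation gives
    d/dx( y' / sqrt(1 + (y')^2) ) = 0  ⇒  y' / sqrt(1 + (y')^2) = const.
Hence y' is constant, so y(x) is affine.
Fitting the endpoints (-3, 4) and (2, 3):
    slope m = (3 − 4) / (2 − (-3)) = -1/5,
    intercept c = 4 − m·(-3) = 17/5.
Extremal: y(x) = (-1/5) x + 17/5.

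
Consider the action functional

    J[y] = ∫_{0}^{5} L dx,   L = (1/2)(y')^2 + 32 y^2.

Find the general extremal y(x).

The Lagrangian is L = (1/2)(y')^2 + 32 y^2.
∂L/∂y = 64y.
∂L/∂y' = y'.
The Euler-Lagrange equation d/dx(∂L/∂y') − ∂L/∂y = 0 becomes:
    y'' - 64 y = 0
General solution: y(x) = A e^(8x) + B e^(-8x), where A and B are arbitrary constants fixed by the endpoint conditions.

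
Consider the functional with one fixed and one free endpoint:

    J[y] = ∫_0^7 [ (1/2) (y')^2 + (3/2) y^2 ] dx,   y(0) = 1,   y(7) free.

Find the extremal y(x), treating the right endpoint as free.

The Lagrangian L = (1/2) (y')^2 + (3/2) y^2 gives
    ∂L/∂y = 3 y,   ∂L/∂y' = y'.
Euler-Lagrange: y'' − 3 y = 0.
With k = sqrt(3), the general solution is
    y(x) = A cosh(sqrt(3) x) + B sinh(sqrt(3) x).
Fixed left endpoint y(0) = 1 ⇒ A = 1.
The right endpoint x = 7 is free, so the natural (transversality) condition is ∂L/∂y' |_{x=7} = 0, i.e. y'(7) = 0.
Compute y'(x) = A k sinh(k x) + B k cosh(k x), so
    y'(7) = A k sinh(k·7) + B k cosh(k·7) = 0
    ⇒ B = −A tanh(k·7) = − tanh(sqrt(3)·7).
Therefore the extremal is
    y(x) = cosh(sqrt(3) x) − tanh(sqrt(3)·7) sinh(sqrt(3) x).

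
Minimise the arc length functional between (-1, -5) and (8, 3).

Arc-length functional: J[y] = ∫ sqrt(1 + (y')^2) dx.
Lagrangian L = sqrt(1 + (y')^2) has no explicit y dependence, so ∂L/∂y = 0 and the Euler-Lagrange equation gives
    d/dx( y' / sqrt(1 + (y')^2) ) = 0  ⇒  y' / sqrt(1 + (y')^2) = const.
Hence y' is constant, so y(x) is affine.
Fitting the endpoints (-1, -5) and (8, 3):
    slope m = (3 − (-5)) / (8 − (-1)) = 8/9,
    intercept c = (-5) − m·(-1) = -37/9.
Extremal: y(x) = (8/9) x - 37/9.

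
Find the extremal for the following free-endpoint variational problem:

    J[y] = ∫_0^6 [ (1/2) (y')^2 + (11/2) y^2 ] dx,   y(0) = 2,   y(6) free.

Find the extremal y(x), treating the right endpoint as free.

The Lagrangian L = (1/2) (y')^2 + (11/2) y^2 gives
    ∂L/∂y = 11 y,   ∂L/∂y' = y'.
Euler-Lagrange: y'' − 11 y = 0.
With k = sqrt(11), the general solution is
    y(x) = A cosh(sqrt(11) x) + B sinh(sqrt(11) x).
Fixed left endpoint y(0) = 2 ⇒ A = 2.
The right endpoint x = 6 is free, so the natural (transversality) condition is ∂L/∂y' |_{x=6} = 0, i.e. y'(6) = 0.
Compute y'(x) = A k sinh(k x) + B k cosh(k x), so
    y'(6) = A k sinh(k·6) + B k cosh(k·6) = 0
    ⇒ B = −A tanh(k·6) = − 2 tanh(sqrt(11)·6).
Therefore the extremal is
    y(x) = 2 cosh(sqrt(11) x) − 2 tanh(sqrt(11)·6) sinh(sqrt(11) x).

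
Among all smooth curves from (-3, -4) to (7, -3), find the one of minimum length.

Arc-length functional: J[y] = ∫ sqrt(1 + (y')^2) dx.
Lagrangian L = sqrt(1 + (y')^2) has no explicit y dependence, so ∂L/∂y = 0 and the Euler-Lagrange equation gives
    d/dx( y' / sqrt(1 + (y')^2) ) = 0  ⇒  y' / sqrt(1 + (y')^2) = const.
Hence y' is constant, so y(x) is affine.
Fitting the endpoints (-3, -4) and (7, -3):
    slope m = ((-3) − (-4)) / (7 − (-3)) = 1/10,
    intercept c = (-4) − m·(-3) = -37/10.
Extremal: y(x) = (1/10) x - 37/10.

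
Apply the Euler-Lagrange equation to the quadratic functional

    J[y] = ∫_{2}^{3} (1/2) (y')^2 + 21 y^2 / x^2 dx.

The Lagrangian is L = (1/2) (y')^2 + 21 y^2 / x^2.
Compute ∂L/∂y = 42y/x^2, ∂L/∂y' = y'.
The Euler-Lagrange equation d/dx(∂L/∂y') − ∂L/∂y = 0 reduces to
    y'' − 42/x^2 · y = 0  (x > 0).
Its general solution is
    y(x) = A x^7 + B x^(-6),
with A, B fixed by the endpoint conditions.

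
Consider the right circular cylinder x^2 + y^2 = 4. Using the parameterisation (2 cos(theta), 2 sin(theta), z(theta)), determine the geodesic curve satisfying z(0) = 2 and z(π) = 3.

Parameterise the cylinder of radius R = 2 as
    r(θ) = (2 cos θ, 2 sin θ, z(θ)).
The arc-length element is
    ds = sqrt(4 + (dz/dθ)^2) dθ,
so the Lagrangian is L = sqrt(4 + z'^2).
L depends on z' only, not on z or θ, so ∂L/∂z = 0 and
    ∂L/∂z' = z' / sqrt(4 + z'^2).
The Euler-Lagrange equation gives
    d/dθ( z' / sqrt(4 + z'^2) ) = 0,
so z' is constant. Integrating once:
    z(θ) = a θ + b,
a helix on the cylinder (a straight line when the cylinder is unrolled). The constants a, b are determined by the endpoint conditions.
With endpoint conditions z(0) = 2 and z(π) = 3: from z(0) = b we get b = 2, and a·π + 2 = 3 gives a = 1/π, so
    z(θ) = (1/π) θ + 2.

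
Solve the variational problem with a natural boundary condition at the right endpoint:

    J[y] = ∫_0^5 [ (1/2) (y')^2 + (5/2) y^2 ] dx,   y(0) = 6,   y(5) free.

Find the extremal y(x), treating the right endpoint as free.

The Lagrangian L = (1/2) (y')^2 + (5/2) y^2 gives
    ∂L/∂y = 5 y,   ∂L/∂y' = y'.
Euler-Lagrange: y'' − 5 y = 0.
With k = sqrt(5), the general solution is
    y(x) = A cosh(sqrt(5) x) + B sinh(sqrt(5) x).
Fixed left endpoint y(0) = 6 ⇒ A = 6.
The right endpoint x = 5 is free, so the natural (transversality) condition is ∂L/∂y' |_{x=5} = 0, i.e. y'(5) = 0.
Compute y'(x) = A k sinh(k x) + B k cosh(k x), so
    y'(5) = A k sinh(k·5) + B k cosh(k·5) = 0
    ⇒ B = −A tanh(k·5) = − 6 tanh(sqrt(5)·5).
Therefore the extremal is
    y(x) = 6 cosh(sqrt(5) x) − 6 tanh(sqrt(5)·5) sinh(sqrt(5) x).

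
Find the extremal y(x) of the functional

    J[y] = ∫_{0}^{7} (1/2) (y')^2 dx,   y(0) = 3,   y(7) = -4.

The Lagrangian is L = (1/2) (y')^2.
Compute ∂L/∂y = 0, ∂L/∂y' = y'.
The Euler-Lagrange equation d/dx(∂L/∂y') − ∂L/∂y = 0 reduces to
    y'' = 0.
Its general solution is
    y(x) = A x + B,
with A, B fixed by the endpoint conditions.
Applying the endpoint conditions y(0) = 3 and y(7) = -4: solve A·0 + B = 3 and A·7 + B = -4. Subtracting gives A(7 − 0) = -4 − 3, so A = -1, and B = 3 − A·0 = 3. Therefore
    y(x) = -x + 3.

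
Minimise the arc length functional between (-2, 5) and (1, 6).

Arc-length functional: J[y] = ∫ sqrt(1 + (y')^2) dx.
Lagrangian L = sqrt(1 + (y')^2) has no explicit y dependence, so ∂L/∂y = 0 and the Euler-Lagrange equation gives
    d/dx( y' / sqrt(1 + (y')^2) ) = 0  ⇒  y' / sqrt(1 + (y')^2) = const.
Hence y' is constant, so y(x) is affine.
Fitting the endpoints (-2, 5) and (1, 6):
    slope m = (6 − 5) / (1 − (-2)) = 1/3,
    intercept c = 5 − m·(-2) = 17/3.
Extremal: y(x) = (1/3) x + 17/3.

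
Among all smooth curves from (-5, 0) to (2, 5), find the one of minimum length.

Arc-length functional: J[y] = ∫ sqrt(1 + (y')^2) dx.
Lagrangian L = sqrt(1 + (y')^2) has no explicit y dependence, so ∂L/∂y = 0 and the Euler-Lagrange equation gives
    d/dx( y' / sqrt(1 + (y')^2) ) = 0  ⇒  y' / sqrt(1 + (y')^2) = const.
Hence y' is constant, so y(x) is affine.
Fitting the endpoints (-5, 0) and (2, 5):
    slope m = (5 − 0) / (2 − (-5)) = 5/7,
    intercept c = 0 − m·(-5) = 25/7.
Extremal: y(x) = (5/7) x + 25/7.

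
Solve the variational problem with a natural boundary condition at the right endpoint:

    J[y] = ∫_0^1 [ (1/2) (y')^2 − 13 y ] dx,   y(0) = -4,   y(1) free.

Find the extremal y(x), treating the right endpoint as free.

The Lagrangian L = (1/2) (y')^2 − 13 y gives
    ∂L/∂y = −13,   ∂L/∂y' = y'.
Euler-Lagrange: d/dx(y') − (−13) = 0, i.e. y'' + 13 = 0, so
    y(x) = −(13/2) x^2 + C1 x + C2.
Fixed left endpoint y(0) = -4 ⇒ C2 = -4.
The right endpoint x = 1 is free, so the natural (transversality) condition is ∂L/∂y' |_{x=1} = 0, i.e. y'(1) = 0.
Compute y'(x) = −13 x + C1, so y'(1) = −13 + C1 = 0 ⇒ C1 = 13.
Therefore the extremal is
    y(x) = −(13/2) x^2 + 13 x − 4.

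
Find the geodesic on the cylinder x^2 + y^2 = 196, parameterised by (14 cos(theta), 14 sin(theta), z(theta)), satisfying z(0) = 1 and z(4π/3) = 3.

Parameterise the cylinder of radius R = 14 as
    r(θ) = (14 cos θ, 14 sin θ, z(θ)).
The arc-length element is
    ds = sqrt(196 + (dz/dθ)^2) dθ,
so the Lagrangian is L = sqrt(196 + z'^2).
L depends on z' only, not on z or θ, so ∂L/∂z = 0 and
    ∂L/∂z' = z' / sqrt(196 + z'^2).
The Euler-Lagrange equation gives
    d/dθ( z' / sqrt(196 + z'^2) ) = 0,
so z' is constant. Integrating once:
    z(θ) = a θ + b,
a helix on the cylinder (a straight line when the cylinder is unrolled). The constants a, b are determined by the endpoint conditions.
With endpoint conditions z(0) = 1 and z(4π/3) = 3: from z(0) = b we get b = 1, and a·4π/3 + 1 = 3 gives a = 3/(2π), so
    z(θ) = (3/(2π)) θ + 1.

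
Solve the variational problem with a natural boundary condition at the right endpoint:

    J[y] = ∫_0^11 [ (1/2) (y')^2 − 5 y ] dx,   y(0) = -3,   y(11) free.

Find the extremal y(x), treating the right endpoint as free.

The Lagrangian L = (1/2) (y')^2 − 5 y gives
    ∂L/∂y = −5,   ∂L/∂y' = y'.
Euler-Lagrange: d/dx(y') − (−5) = 0, i.e. y'' + 5 = 0, so
    y(x) = −(5/2) x^2 + C1 x + C2.
Fixed left endpoint y(0) = -3 ⇒ C2 = -3.
The right endpoint x = 11 is free, so the natural (transversality) condition is ∂L/∂y' |_{x=11} = 0, i.e. y'(11) = 0.
Compute y'(x) = −5 x + C1, so y'(11) = −55 + C1 = 0 ⇒ C1 = 55.
Therefore the extremal is
    y(x) = −(5/2) x^2 + 55 x − 3.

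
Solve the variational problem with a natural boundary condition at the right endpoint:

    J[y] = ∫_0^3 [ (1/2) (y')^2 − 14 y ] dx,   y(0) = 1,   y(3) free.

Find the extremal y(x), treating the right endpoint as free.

The Lagrangian L = (1/2) (y')^2 − 14 y gives
    ∂L/∂y = −14,   ∂L/∂y' = y'.
Euler-Lagrange: d/dx(y') − (−14) = 0, i.e. y'' + 14 = 0, so
    y(x) = −(14/2) x^2 + C1 x + C2.
Fixed left endpoint y(0) = 1 ⇒ C2 = 1.
The right endpoint x = 3 is free, so the natural (transversality) condition is ∂L/∂y' |_{x=3} = 0, i.e. y'(3) = 0.
Compute y'(x) = −14 x + C1, so y'(3) = −42 + C1 = 0 ⇒ C1 = 42.
Therefore the extremal is
    y(x) = −7 x^2 + 42 x + 1.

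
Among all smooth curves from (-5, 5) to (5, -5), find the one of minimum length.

Arc-length functional: J[y] = ∫ sqrt(1 + (y')^2) dx.
Lagrangian L = sqrt(1 + (y')^2) has no explicit y dependence, so ∂L/∂y = 0 and the Euler-Lagrange equation gives
    d/dx( y' / sqrt(1 + (y')^2) ) = 0  ⇒  y' / sqrt(1 + (y')^2) = const.
Hence y' is constant, so y(x) is affine.
Fitting the endpoints (-5, 5) and (5, -5):
    slope m = ((-5) − 5) / (5 − (-5)) = -1,
    intercept c = 5 − m·(-5) = 0.
Extremal: y(x) = -x.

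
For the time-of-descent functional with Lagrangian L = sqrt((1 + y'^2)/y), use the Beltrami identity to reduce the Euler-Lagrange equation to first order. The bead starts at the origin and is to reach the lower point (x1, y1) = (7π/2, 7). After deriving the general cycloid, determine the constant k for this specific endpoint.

The Lagrangian L = sqrt((1 + y'^2) / y) has no explicit x dependence, so the Beltrami identity applies:
    L − y' ∂L/∂y' = C.
Compute ∂L/∂y' = y' / sqrt(y (1 + y'^2)).
Substitute:
    sqrt((1 + y'^2)/y) − y'·y' / sqrt(y (1 + y'^2))
    = (1 + y'^2) / sqrt(y (1 + y'^2)) − y'^2 / sqrt(y (1 + y'^2))
    = 1 / sqrt(y (1 + y'^2)) = C.
Squaring and rearranging gives the first integral
    y (1 + y'^2) = 1/C^2 =: k   (constant).
Solving this first-order ODE by the substitution
    y = (k/2)(1 − cos θ)
yields the cycloid parameterisation
    x(θ) = (k/2)(θ − sin θ),   y(θ) = (k/2)(1 − cos θ).
The constant k is fixed by the endpoint condition.
Now fit the given lower endpoint (x1, y1) = (7π/2, 7). At the bottom of the first arch (θ = π), the parametric equations give
    y(π) = (k/2)(1 − cos π) = k,
    x(π) = (k/2)(π − sin π) = kπ/2.
Matching y(π) = 7 gives k = 7, consistent with x(π) = 7π/2. Therefore the specific cycloid is
    x(θ) = (7/2)(θ − sin θ),   y(θ) = (7/2)(1 − cos θ).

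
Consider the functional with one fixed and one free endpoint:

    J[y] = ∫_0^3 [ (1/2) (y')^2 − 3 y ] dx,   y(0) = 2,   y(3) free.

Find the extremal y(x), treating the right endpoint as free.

The Lagrangian L = (1/2) (y')^2 − 3 y gives
    ∂L/∂y = −3,   ∂L/∂y' = y'.
Euler-Lagrange: d/dx(y') − (−3) = 0, i.e. y'' + 3 = 0, so
    y(x) = −(3/2) x^2 + C1 x + C2.
Fixed left endpoint y(0) = 2 ⇒ C2 = 2.
The right endpoint x = 3 is free, so the natural (transversality) condition is ∂L/∂y' |_{x=3} = 0, i.e. y'(3) = 0.
Compute y'(x) = −3 x + C1, so y'(3) = −9 + C1 = 0 ⇒ C1 = 9.
Therefore the extremal is
    y(x) = −(3/2) x^2 + 9 x + 2.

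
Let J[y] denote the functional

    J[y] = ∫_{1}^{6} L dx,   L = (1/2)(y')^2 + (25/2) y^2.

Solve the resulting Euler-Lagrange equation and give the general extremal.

The Lagrangian is L = (1/2)(y')^2 + (25/2) y^2.
∂L/∂y = 25y.
∂L/∂y' = y'.
The Euler-Lagrange equation d/dx(∂L/∂y') − ∂L/∂y = 0 becomes:
    y'' - 25 y = 0
General solution: y(x) = A e^(5x) + B e^(-5x), where A and B are arbitrary constants fixed by the endpoint conditions.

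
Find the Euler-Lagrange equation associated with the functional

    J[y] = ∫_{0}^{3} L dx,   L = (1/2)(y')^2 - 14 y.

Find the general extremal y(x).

The Lagrangian is L = (1/2)(y')^2 - 14 y.
∂L/∂y = -14.
∂L/∂y' = y'.
The Euler-Lagrange equation d/dx(∂L/∂y') − ∂L/∂y = 0 becomes:
    y'' + 14 = 0
General solution: y(x) = -7 x^2 + A x + B, where A and B are arbitrary constants fixed by the endpoint conditions.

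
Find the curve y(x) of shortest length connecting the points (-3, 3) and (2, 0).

Arc-length functional: J[y] = ∫ sqrt(1 + (y')^2) dx.
Lagrangian L = sqrt(1 + (y')^2) has no explicit y dependence, so ∂L/∂y = 0 and the Euler-Lagrange equation gives
    d/dx( y' / sqrt(1 + (y')^2) ) = 0  ⇒  y' / sqrt(1 + (y')^2) = const.
Hence y' is constant, so y(x) is affine.
Fitting the endpoints (-3, 3) and (2, 0):
    slope m = (0 − 3) / (2 − (-3)) = -3/5,
    intercept c = 3 − m·(-3) = 6/5.
Extremal: y(x) = (-3/5) x + 6/5.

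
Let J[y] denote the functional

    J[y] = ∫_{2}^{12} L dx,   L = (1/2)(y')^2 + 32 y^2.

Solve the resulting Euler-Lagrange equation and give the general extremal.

The Lagrangian is L = (1/2)(y')^2 + 32 y^2.
∂L/∂y = 64y.
∂L/∂y' = y'.
The Euler-Lagrange equation d/dx(∂L/∂y') − ∂L/∂y = 0 becomes:
    y'' - 64 y = 0
General solution: y(x) = A e^(8x) + B e^(-8x), where A and B are arbitrary constants fixed by the endpoint conditions.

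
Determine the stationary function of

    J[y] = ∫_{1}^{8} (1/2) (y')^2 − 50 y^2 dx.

The Lagrangian is L = (1/2) (y')^2 − 50 y^2.
Compute ∂L/∂y = -100y, ∂L/∂y' = y'.
The Euler-Lagrange equation d/dx(∂L/∂y') − ∂L/∂y = 0 reduces to
    y'' + 100 y = 0.
Its general solution is
    y(x) = A sin(10x) + B cos(10x),
with A, B fixed by the endpoint conditions.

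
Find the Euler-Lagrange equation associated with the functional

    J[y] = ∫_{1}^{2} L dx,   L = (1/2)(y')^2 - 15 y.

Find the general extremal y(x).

The Lagrangian is L = (1/2)(y')^2 - 15 y.
∂L/∂y = -15.
∂L/∂y' = y'.
The Euler-Lagrange equation d/dx(∂L/∂y') − ∂L/∂y = 0 becomes:
    y'' + 15 = 0
General solution: y(x) = -(15/2) x^2 + A x + B, where A and B are arbitrary constants fixed by the endpoint conditions.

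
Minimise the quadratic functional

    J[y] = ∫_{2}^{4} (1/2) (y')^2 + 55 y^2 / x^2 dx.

The Lagrangian is L = (1/2) (y')^2 + 55 y^2 / x^2.
Compute ∂L/∂y = 110y/x^2, ∂L/∂y' = y'.
The Euler-Lagrange equation d/dx(∂L/∂y') − ∂L/∂y = 0 reduces to
    y'' − 110/x^2 · y = 0  (x > 0).
Its general solution is
    y(x) = A x^11 + B x^(-10),
with A, B fixed by the endpoint conditions.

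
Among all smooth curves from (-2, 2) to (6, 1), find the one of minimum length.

Arc-length functional: J[y] = ∫ sqrt(1 + (y')^2) dx.
Lagrangian L = sqrt(1 + (y')^2) has no explicit y dependence, so ∂L/∂y = 0 and the Euler-Lagrange equation gives
    d/dx( y' / sqrt(1 + (y')^2) ) = 0  ⇒  y' / sqrt(1 + (y')^2) = const.
Hence y' is constant, so y(x) is affine.
Fitting the endpoints (-2, 2) and (6, 1):
    slope m = (1 − 2) / (6 − (-2)) = -1/8,
    intercept c = 2 − m·(-2) = 7/4.
Extremal: y(x) = (-1/8) x + 7/4.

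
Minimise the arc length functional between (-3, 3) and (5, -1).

Arc-length functional: J[y] = ∫ sqrt(1 + (y')^2) dx.
Lagrangian L = sqrt(1 + (y')^2) has no explicit y dependence, so ∂L/∂y = 0 and the Euler-Lagrange equation gives
    d/dx( y' / sqrt(1 + (y')^2) ) = 0  ⇒  y' / sqrt(1 + (y')^2) = const.
Hence y' is constant, so y(x) is affine.
Fitting the endpoints (-3, 3) and (5, -1):
    slope m = ((-1) − 3) / (5 − (-3)) = -1/2,
    intercept c = 3 − m·(-3) = 3/2.
Extremal: y(x) = (-1/2) x + 3/2.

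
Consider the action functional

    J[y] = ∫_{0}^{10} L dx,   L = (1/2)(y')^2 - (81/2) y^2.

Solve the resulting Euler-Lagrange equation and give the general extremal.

The Lagrangian is L = (1/2)(y')^2 - (81/2) y^2.
∂L/∂y = -81y.
∂L/∂y' = y'.
The Euler-Lagrange equation d/dx(∂L/∂y') − ∂L/∂y = 0 becomes:
    y'' + 81 y = 0
General solution: y(x) = A sin(9x) + B cos(9x), where A and B are arbitrary constants fixed by the endpoint conditions.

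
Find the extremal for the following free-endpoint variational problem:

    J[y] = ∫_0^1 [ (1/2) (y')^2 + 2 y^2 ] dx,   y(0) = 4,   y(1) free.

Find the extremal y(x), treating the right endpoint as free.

The Lagrangian L = (1/2) (y')^2 + 2 y^2 gives
    ∂L/∂y = 4 y,   ∂L/∂y' = y'.
Euler-Lagrange: y'' − 4 y = 0.
With k = 2, the general solution is
    y(x) = A cosh(2 x) + B sinh(2 x).
Fixed left endpoint y(0) = 4 ⇒ A = 4.
The right endpoint x = 1 is free, so the natural (transversality) condition is ∂L/∂y' |_{x=1} = 0, i.e. y'(1) = 0.
Compute y'(x) = A k sinh(k x) + B k cosh(k x), so
    y'(1) = A k sinh(k·1) + B k cosh(k·1) = 0
    ⇒ B = −A tanh(k·1) = − 4 tanh(2·1).
Therefore the extremal is
    y(x) = 4 cosh(2 x) − 4 tanh(2·1) sinh(2 x).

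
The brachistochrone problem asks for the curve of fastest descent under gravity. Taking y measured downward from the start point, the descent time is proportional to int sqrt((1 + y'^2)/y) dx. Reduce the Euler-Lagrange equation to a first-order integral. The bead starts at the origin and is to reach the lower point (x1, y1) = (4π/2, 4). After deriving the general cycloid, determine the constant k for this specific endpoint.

The Lagrangian L = sqrt((1 + y'^2) / y) has no explicit x dependence, so the Beltrami identity applies:
    L − y' ∂L/∂y' = C.
Compute ∂L/∂y' = y' / sqrt(y (1 + y'^2)).
Substitute:
    sqrt((1 + y'^2)/y) − y'·y' / sqrt(y (1 + y'^2))
    = (1 + y'^2) / sqrt(y (1 + y'^2)) − y'^2 / sqrt(y (1 + y'^2))
    = 1 / sqrt(y (1 + y'^2)) = C.
Squaring and rearranging gives the first integral
    y (1 + y'^2) = 1/C^2 =: k   (constant).
Solving this first-order ODE by the substitution
    y = (k/2)(1 − cos θ)
yields the cycloid parameterisation
    x(θ) = (k/2)(θ − sin θ),   y(θ) = (k/2)(1 − cos θ).
The constant k is fixed by the endpoint condition.
Now fit the given lower endpoint (x1, y1) = (4π/2, 4). At the bottom of the first arch (θ = π), the parametric equations give
    y(π) = (k/2)(1 − cos π) = k,
    x(π) = (k/2)(π − sin π) = kπ/2.
Matching y(π) = 4 gives k = 4, consistent with x(π) = 4π/2. Therefore the specific cycloid is
    x(θ) = (4/2)(θ − sin θ),   y(θ) = (4/2)(1 − cos θ).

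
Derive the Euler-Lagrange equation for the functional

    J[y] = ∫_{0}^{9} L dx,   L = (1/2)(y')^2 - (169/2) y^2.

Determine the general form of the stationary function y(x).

The Lagrangian is L = (1/2)(y')^2 - (169/2) y^2.
∂L/∂y = -169y.
∂L/∂y' = y'.
The Euler-Lagrange equation d/dx(∂L/∂y') − ∂L/∂y = 0 becomes:
    y'' + 169 y = 0
General solution: y(x) = A sin(13x) + B cos(13x), where A and B are arbitrary constants fixed by the endpoint conditions.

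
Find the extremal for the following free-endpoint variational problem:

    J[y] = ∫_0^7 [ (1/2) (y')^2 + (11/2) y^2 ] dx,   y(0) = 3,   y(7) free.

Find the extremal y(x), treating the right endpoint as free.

The Lagrangian L = (1/2) (y')^2 + (11/2) y^2 gives
    ∂L/∂y = 11 y,   ∂L/∂y' = y'.
Euler-Lagrange: y'' − 11 y = 0.
With k = sqrt(11), the general solution is
    y(x) = A cosh(sqrt(11) x) + B sinh(sqrt(11) x).
Fixed left endpoint y(0) = 3 ⇒ A = 3.
The right endpoint x = 7 is free, so the natural (transversality) condition is ∂L/∂y' |_{x=7} = 0, i.e. y'(7) = 0.
Compute y'(x) = A k sinh(k x) + B k cosh(k x), so
    y'(7) = A k sinh(k·7) + B k cosh(k·7) = 0
    ⇒ B = −A tanh(k·7) = − 3 tanh(sqrt(11)·7).
Therefore the extremal is
    y(x) = 3 cosh(sqrt(11) x) − 3 tanh(sqrt(11)·7) sinh(sqrt(11) x).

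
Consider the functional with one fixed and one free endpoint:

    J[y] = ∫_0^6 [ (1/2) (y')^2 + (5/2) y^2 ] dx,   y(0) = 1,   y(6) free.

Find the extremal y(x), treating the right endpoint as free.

The Lagrangian L = (1/2) (y')^2 + (5/2) y^2 gives
    ∂L/∂y = 5 y,   ∂L/∂y' = y'.
Euler-Lagrange: y'' − 5 y = 0.
With k = sqrt(5), the general solution is
    y(x) = A cosh(sqrt(5) x) + B sinh(sqrt(5) x).
Fixed left endpoint y(0) = 1 ⇒ A = 1.
The right endpoint x = 6 is free, so the natural (transversality) condition is ∂L/∂y' |_{x=6} = 0, i.e. y'(6) = 0.
Compute y'(x) = A k sinh(k x) + B k cosh(k x), so
    y'(6) = A k sinh(k·6) + B k cosh(k·6) = 0
    ⇒ B = −A tanh(k·6) = − tanh(sqrt(5)·6).
Therefore the extremal is
    y(x) = cosh(sqrt(5) x) − tanh(sqrt(5)·6) sinh(sqrt(5) x).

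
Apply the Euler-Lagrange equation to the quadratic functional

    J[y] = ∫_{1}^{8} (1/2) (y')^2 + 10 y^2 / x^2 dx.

The Lagrangian is L = (1/2) (y')^2 + 10 y^2 / x^2.
Compute ∂L/∂y = 20y/x^2, ∂L/∂y' = y'.
The Euler-Lagrange equation d/dx(∂L/∂y') − ∂L/∂y = 0 reduces to
    y'' − 20/x^2 · y = 0  (x > 0).
Its general solution is
    y(x) = A x^5 + B x^(-4),
with A, B fixed by the endpoint conditions.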